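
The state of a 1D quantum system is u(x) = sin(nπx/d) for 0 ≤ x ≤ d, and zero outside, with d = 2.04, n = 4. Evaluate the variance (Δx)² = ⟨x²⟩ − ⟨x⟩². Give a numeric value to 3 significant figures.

0.334

Compute ⟨x⟩ and ⟨x²⟩ separately, then (Δx)² = ⟨x²⟩ − ⟨x⟩².
With sin²θ = (1 − cos2θ)/2 on 0 ≤ x ≤ d: ∫sin²(nπx/d) dx = d/2, ∫x·sin²(nπx/d) dx = d²/4, ∫x²·sin²(nπx/d) dx = d³·(1/6 − 1/(4n²π²)); higher powers xᵏ the same way, integrating xᵏ·cos(2nπx/d) by parts.
Normalization: ∫|u|² dx = 1.0200.
⟨x⟩ = 1.0200 and ⟨x²⟩ = 1.3740.
(Δx)² = 1.3740 − (1.0200)² = 0.33362.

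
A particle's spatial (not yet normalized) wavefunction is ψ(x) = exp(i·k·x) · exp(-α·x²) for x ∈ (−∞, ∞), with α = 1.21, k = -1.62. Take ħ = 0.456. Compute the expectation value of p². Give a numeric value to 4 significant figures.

p² ψ = −ħ² d²ψ/dx²; ⟨p²⟩ = −ħ² ∫ ψ*·ψ'' dx / ∫|ψ|² dx.
Gaussian moments: ∫x^(2j)·e^(−2αx²) dx = (2j−1)!!/(4α)^j · √(π/(2α)), odd powers integrate to 0; here √(π/(2α)) = 1.1394. Derivatives: ψ′ = (ik − 2αx)·ψ, ψ″ = ((ik − 2αx)² − 2α)·ψ; the odd-in-x pieces drop out.
State is unnormalized: ∫|ψ|² dx = 1.1394, and ∫ψ*·(−ħ² ψ'') dx = 0.90844, so ⟨p²⟩ = 0.90844 / 1.1394.
⟨p²⟩ = 0.79731.

0.7973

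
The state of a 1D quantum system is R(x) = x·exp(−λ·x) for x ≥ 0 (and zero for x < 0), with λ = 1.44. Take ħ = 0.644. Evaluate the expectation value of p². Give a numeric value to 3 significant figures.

p² R = −ħ² d²R/dx²; ⟨p²⟩ = −ħ² ∫ R*·R'' dx / ∫|R|² dx.
Differentiate x·exp(−λ·x) with the product rule; every integrand then reduces to terms xʲ·e^(−2λx) on [0, ∞), with ∫₀^∞ xʲ·e^(−2λx) dx = j!/(2λ)^(j+1).
State is unnormalized: ∫|R|² dx = 0.083724, and ∫R*·(−ħ² R'') dx = 0.072003, so ⟨p²⟩ = 0.072003 / 0.083724.
⟨p²⟩ = 0.86000.

0.860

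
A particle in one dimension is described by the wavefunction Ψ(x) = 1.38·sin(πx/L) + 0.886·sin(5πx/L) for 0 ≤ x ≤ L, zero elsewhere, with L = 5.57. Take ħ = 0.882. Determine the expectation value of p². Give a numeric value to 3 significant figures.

1.98

p² Ψ = −ħ² d²Ψ/dx²; ⟨p²⟩ = −ħ² ∫ Ψ*·Ψ'' dx / ∫|Ψ|² dx.
d²/dx² sin(jπx/L) = −(jπ/L)²·sin(jπx/L); on 0 ≤ x ≤ L, ∫sin²(jπx/L) dx = L/2 and ∫sin(jπx/L)·sin(lπx/L) dx = 0 for j ≠ l, so only diagonal terms survive in ∫|Ψ|² and ∫Ψ·Ψ″; ∫Ψ·Ψ′ dx = [Ψ²/2] between the walls = 0.
State is unnormalized: ∫|Ψ|² dx = 7.4900, and ∫Ψ*·(−ħ² Ψ'') dx = 14.838, so ⟨p²⟩ = 14.838 / 7.4900.
⟨p²⟩ = 1.9811.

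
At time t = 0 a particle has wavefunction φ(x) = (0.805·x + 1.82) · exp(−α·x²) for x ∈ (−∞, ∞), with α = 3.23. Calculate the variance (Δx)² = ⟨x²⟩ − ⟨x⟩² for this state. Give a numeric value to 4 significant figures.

Compute ⟨x⟩ and ⟨x²⟩ separately, then (Δx)² = ⟨x²⟩ − ⟨x⟩².
Expand each integrand as polynomial × e^(−2αx²) and use ∫x^(2j)·e^(−2αx²) dx = (2j−1)!!/(4α)^j · √(π/(2α)), odd powers → 0; here √(π/(2α)) = 0.69736.
Normalization: ∫|φ|² dx = 2.3449.
⟨x⟩ = 0.067447 and ⟨x²⟩ = 0.079708.
(Δx)² = 0.079708 − (0.067447)² = 0.075159.

0.07516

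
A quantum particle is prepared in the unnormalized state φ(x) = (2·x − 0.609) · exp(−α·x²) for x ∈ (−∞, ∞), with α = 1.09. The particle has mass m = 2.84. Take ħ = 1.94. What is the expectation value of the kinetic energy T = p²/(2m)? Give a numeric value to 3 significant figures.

T = −(ħ²/2m) d²/dx², so ⟨T⟩ = −(ħ²/2m) ∫ φ*·φ'' dx / ∫|φ|² dx; with m = 2.84.
Expand each integrand as polynomial × e^(−2αx²) and use ∫x^(2j)·e^(−2αx²) dx = (2j−1)!!/(4α)^j · √(π/(2α)), odd powers → 0; here √(π/(2α)) = 1.2005. Differentiate with the product rule, d/dx e^(−αx²) = −2αx·e^(−αx²).
State is unnormalized: ∫|φ|² dx = 1.5466, and ∫φ*·(−ħ²/2m · φ'') dx = 2.7078, so ⟨T⟩ = 2.7078 / 1.5466.
⟨T⟩ = 1.7509.

1.75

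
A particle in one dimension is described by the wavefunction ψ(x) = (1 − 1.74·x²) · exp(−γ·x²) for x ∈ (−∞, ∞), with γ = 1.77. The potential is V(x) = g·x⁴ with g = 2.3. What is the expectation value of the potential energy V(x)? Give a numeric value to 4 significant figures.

0.1310

⟨V⟩ = ∫ V(x)·|ψ|² dx / ∫|ψ|² dx.
Expand each integrand as polynomial × e^(−2γx²) and use ∫x^(2j)·e^(−2γx²) dx = (2j−1)!!/(4γ)^j · √(π/(2γ)), odd powers → 0; here √(π/(2γ)) = 0.94205.
State is unnormalized: ∫|ψ|² dx = 0.64971, and ∫ψ*·V(x)·ψ dx = 0.085112, so ⟨V⟩ = 0.085112 / 0.64971.
⟨V⟩ = 0.13100.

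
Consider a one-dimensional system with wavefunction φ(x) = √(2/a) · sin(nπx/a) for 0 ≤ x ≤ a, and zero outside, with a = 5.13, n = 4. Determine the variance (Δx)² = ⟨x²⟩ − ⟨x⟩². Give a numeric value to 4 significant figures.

Compute ⟨x⟩ and ⟨x²⟩ separately, then (Δx)² = ⟨x²⟩ − ⟨x⟩².
With sin²θ = (1 − cos2θ)/2 on 0 ≤ x ≤ a: ∫sin²(nπx/a) dx = a/2, ∫x·sin²(nπx/a) dx = a²/4, ∫x²·sin²(nπx/a) dx = a³·(1/6 − 1/(4n²π²)); higher powers xᵏ the same way, integrating xᵏ·cos(2nπx/a) by parts.
⟨x⟩ = 2.5650 and ⟨x²⟩ = 8.6890.
(Δx)² = 8.6890 − (2.5650)² = 2.1097.

2.110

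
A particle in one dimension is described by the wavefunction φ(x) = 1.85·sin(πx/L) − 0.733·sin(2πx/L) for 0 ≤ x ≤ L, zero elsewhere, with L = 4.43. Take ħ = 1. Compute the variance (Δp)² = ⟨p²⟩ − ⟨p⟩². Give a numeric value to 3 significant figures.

Compute ⟨p⟩ and ⟨p²⟩ separately; (Δp)² = ⟨p²⟩ − ⟨p⟩².
d²/dx² sin(jπx/L) = −(jπ/L)²·sin(jπx/L); on 0 ≤ x ≤ L, ∫sin²(jπx/L) dx = L/2 and ∫sin(jπx/L)·sin(lπx/L) dx = 0 for j ≠ l, so only diagonal terms survive in ∫|φ|² and ∫φ·φ″; ∫φ·φ′ dx = [φ²/2] between the walls = 0.
Normalization: ∫|φ|² dx = 8.7709.
⟨p⟩ = 0.0000 and ⟨p²⟩ = 0.70763.
(Δp)² = 0.70763 − (0.0000)² = 0.70763.

0.708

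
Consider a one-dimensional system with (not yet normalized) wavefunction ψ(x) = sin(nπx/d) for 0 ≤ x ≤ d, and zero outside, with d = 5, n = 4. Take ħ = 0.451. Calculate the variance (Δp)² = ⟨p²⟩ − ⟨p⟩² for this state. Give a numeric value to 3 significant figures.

Compute ⟨p⟩ and ⟨p²⟩ separately; (Δp)² = ⟨p²⟩ − ⟨p⟩².
d/dx sin(nπx/d) = (nπ/d)·cos(nπx/d) and d²/dx² sin(nπx/d) = −(nπ/d)²·sin(nπx/d); on 0 ≤ x ≤ d, ∫sin²(nπx/d) dx = d/2 and ∫sin(nπx/d)·cos(nπx/d) dx = 0.
Normalization: ∫|ψ|² dx = 2.5000.
⟨p⟩ = 0.0000 and ⟨p²⟩ = 1.2848.
(Δp)² = 1.2848 − (0.0000)² = 1.2848.

1.28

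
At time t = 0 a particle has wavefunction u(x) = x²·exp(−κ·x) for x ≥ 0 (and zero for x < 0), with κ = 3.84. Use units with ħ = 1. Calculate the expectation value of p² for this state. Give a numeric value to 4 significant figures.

p² u = −ħ² d²u/dx²; ⟨p²⟩ = −ħ² ∫ u*·u'' dx / ∫|u|² dx.
Differentiate x²·exp(−κ·x) with the product rule; every integrand then reduces to terms xʲ·e^(−2κx) on [0, ∞), with ∫₀^∞ xʲ·e^(−2κx) dx = j!/(2κ)^(j+1).
State is unnormalized: ∫|u|² dx = 0.00089827, and ∫u*·(−ħ² u'') dx = 0.0044152, so ⟨p²⟩ = 0.0044152 / 0.00089827.
⟨p²⟩ = 4.9152.

4.915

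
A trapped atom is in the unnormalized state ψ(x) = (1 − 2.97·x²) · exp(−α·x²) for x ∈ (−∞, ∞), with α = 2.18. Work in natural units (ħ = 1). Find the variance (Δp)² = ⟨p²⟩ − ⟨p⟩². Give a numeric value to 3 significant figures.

8.15

Compute ⟨p⟩ and ⟨p²⟩ separately; (Δp)² = ⟨p²⟩ − ⟨p⟩².
Expand each integrand as polynomial × e^(−2αx²) and use ∫x^(2j)·e^(−2αx²) dx = (2j−1)!!/(4α)^j · √(π/(2α)), odd powers → 0; here √(π/(2α)) = 0.84885. Differentiate with the product rule, d/dx e^(−αx²) = −2αx·e^(−αx²).
Normalization: ∫|ψ|² dx = 0.56604.
⟨p⟩ = 0.0000 and ⟨p²⟩ = 8.1509.
(Δp)² = 8.1509 − (0.0000)² = 8.1509.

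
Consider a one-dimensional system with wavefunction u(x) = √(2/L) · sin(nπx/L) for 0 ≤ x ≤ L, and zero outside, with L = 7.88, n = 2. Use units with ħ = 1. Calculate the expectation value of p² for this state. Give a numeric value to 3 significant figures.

p² u = −ħ² d²u/dx²; ⟨p²⟩ = −ħ² ∫ u*·u'' dx.
d/dx sin(nπx/L) = (nπ/L)·cos(nπx/L) and d²/dx² sin(nπx/L) = −(nπ/L)²·sin(nπx/L); on 0 ≤ x ≤ L, ∫sin²(nπx/L) dx = L/2 and ∫sin(nπx/L)·cos(nπx/L) dx = 0.
⟨p²⟩ = 0.63578.

0.636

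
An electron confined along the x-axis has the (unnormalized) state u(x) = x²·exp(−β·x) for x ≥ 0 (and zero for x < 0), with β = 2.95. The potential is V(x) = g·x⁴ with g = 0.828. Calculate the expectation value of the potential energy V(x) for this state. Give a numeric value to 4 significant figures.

1.148

⟨V⟩ = ∫ V(x)·|u|² dx / ∫|u|² dx.
Every integrand reduces to terms xʲ·e^(−2βx) on [0, ∞); use ∫₀^∞ xʲ·e^(−2βx) dx = j!/(2β)^(j+1).
State is unnormalized: ∫|u|² dx = 0.0033570, and ∫u*·V(x)·u dx = 0.0038537, so ⟨V⟩ = 0.0038537 / 0.0033570.
⟨V⟩ = 1.1480.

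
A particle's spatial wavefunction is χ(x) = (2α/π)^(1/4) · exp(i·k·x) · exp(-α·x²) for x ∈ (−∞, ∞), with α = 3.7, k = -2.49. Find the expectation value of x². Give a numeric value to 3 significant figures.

⟨x²⟩ = ∫ x²·|χ|² dx (integrals over the domain).
Gaussian moments: ∫x^(2j)·e^(−2αx²) dx = (2j−1)!!/(4α)^j · √(π/(2α)), odd powers integrate to 0; here √(π/(2α)) = 0.65157.
⟨x²⟩ = 0.067568.

0.0676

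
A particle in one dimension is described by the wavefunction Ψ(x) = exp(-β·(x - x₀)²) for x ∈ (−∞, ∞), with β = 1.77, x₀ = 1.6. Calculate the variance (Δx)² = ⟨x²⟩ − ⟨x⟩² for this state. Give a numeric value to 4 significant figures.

Compute ⟨x⟩ and ⟨x²⟩ separately, then (Δx)² = ⟨x²⟩ − ⟨x⟩².
Gaussian moments (u = x − x₀): ∫u^(2j)·e^(−2βu²) du = (2j−1)!!/(4β)^j · √(π/(2β)), odd powers integrate to 0; here √(π/(2β)) = 0.94205.
Normalization: ∫|Ψ|² dx = 0.94205.
⟨x⟩ = 1.6000 and ⟨x²⟩ = 2.7012.
(Δx)² = 2.7012 − (1.6000)² = 0.14124.

0.1412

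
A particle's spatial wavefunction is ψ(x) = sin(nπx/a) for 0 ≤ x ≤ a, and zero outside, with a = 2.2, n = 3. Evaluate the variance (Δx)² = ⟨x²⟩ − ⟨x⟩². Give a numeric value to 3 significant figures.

Compute ⟨x⟩ and ⟨x²⟩ separately, then (Δx)² = ⟨x²⟩ − ⟨x⟩².
With sin²θ = (1 − cos2θ)/2 on 0 ≤ x ≤ a: ∫sin²(nπx/a) dx = a/2, ∫x·sin²(nπx/a) dx = a²/4, ∫x²·sin²(nπx/a) dx = a³·(1/6 − 1/(4n²π²)); higher powers xᵏ the same way, integrating xᵏ·cos(2nπx/a) by parts.
Normalization: ∫|ψ|² dx = 1.1000.
⟨x⟩ = 1.1000 and ⟨x²⟩ = 1.5861.
(Δx)² = 1.5861 − (1.1000)² = 0.37609.

0.376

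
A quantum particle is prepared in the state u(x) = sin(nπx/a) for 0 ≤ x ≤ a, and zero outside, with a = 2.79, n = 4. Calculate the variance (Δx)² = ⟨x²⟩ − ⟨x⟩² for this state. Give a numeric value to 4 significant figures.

Compute ⟨x⟩ and ⟨x²⟩ separately, then (Δx)² = ⟨x²⟩ − ⟨x⟩².
With sin²θ = (1 − cos2θ)/2 on 0 ≤ x ≤ a: ∫sin²(nπx/a) dx = a/2, ∫x·sin²(nπx/a) dx = a²/4, ∫x²·sin²(nπx/a) dx = a³·(1/6 − 1/(4n²π²)); higher powers xᵏ the same way, integrating xᵏ·cos(2nπx/a) by parts.
Normalization: ∫|u|² dx = 1.3950.
⟨x⟩ = 1.3950 and ⟨x²⟩ = 2.5701.
(Δx)² = 2.5701 − (1.3950)² = 0.62403.

0.6240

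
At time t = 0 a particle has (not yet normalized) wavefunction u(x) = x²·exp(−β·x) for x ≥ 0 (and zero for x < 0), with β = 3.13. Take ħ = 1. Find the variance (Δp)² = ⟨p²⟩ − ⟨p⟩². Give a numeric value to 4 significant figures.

3.266

Compute ⟨p⟩ and ⟨p²⟩ separately; (Δp)² = ⟨p²⟩ − ⟨p⟩².
Differentiate x²·exp(−β·x) with the product rule; every integrand then reduces to terms xʲ·e^(−2βx) on [0, ∞), with ∫₀^∞ xʲ·e^(−2βx) dx = j!/(2β)^(j+1).
Normalization: ∫|u|² dx = 0.0024965.
⟨p⟩ = 0.0000 and ⟨p²⟩ = 3.2656.
(Δp)² = 3.2656 − (0.0000)² = 3.2656.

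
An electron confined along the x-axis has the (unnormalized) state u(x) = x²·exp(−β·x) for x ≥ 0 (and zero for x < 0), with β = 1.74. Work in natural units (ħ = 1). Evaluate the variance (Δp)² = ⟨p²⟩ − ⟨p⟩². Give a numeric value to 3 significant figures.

Compute ⟨p⟩ and ⟨p²⟩ separately; (Δp)² = ⟨p²⟩ − ⟨p⟩².
Differentiate x²·exp(−β·x) with the product rule; every integrand then reduces to terms xʲ·e^(−2βx) on [0, ∞), with ∫₀^∞ xʲ·e^(−2βx) dx = j!/(2β)^(j+1).
Normalization: ∫|u|² dx = 0.047024.
⟨p⟩ = 0.0000 and ⟨p²⟩ = 1.0092.
(Δp)² = 1.0092 − (0.0000)² = 1.0092.

1.01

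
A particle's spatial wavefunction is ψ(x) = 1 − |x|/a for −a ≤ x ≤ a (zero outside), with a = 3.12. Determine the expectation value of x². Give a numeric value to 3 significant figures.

0.973

⟨x²⟩ = ∫ x²·|ψ|² dx / ∫|ψ|² dx (integrals over the domain).
ψ is even, so ∫ over [−a, a] = 2∫₀ᵃ with ψ = 1 − x/a there: ∫₀ᵃ (1 − x/a)² dx = a/3, ∫₀ᵃ x²(1 − x/a)² dx = a³/30, ∫₀ᵃ x⁴(1 − x/a)² dx = a⁵/105.
State is unnormalized: ∫|ψ|² dx = 2.0800, and ∫ψ*·x²·ψ dx = 2.0248, so ⟨x²⟩ = 2.0248 / 2.0800.
⟨x²⟩ = 0.97344.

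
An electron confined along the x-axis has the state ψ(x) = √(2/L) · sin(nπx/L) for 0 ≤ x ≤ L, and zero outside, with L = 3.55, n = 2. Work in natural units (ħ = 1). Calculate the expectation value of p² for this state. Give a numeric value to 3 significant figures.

3.13

p² ψ = −ħ² d²ψ/dx²; ⟨p²⟩ = −ħ² ∫ ψ*·ψ'' dx.
d/dx sin(nπx/L) = (nπ/L)·cos(nπx/L) and d²/dx² sin(nπx/L) = −(nπ/L)²·sin(nπx/L); on 0 ≤ x ≤ L, ∫sin²(nπx/L) dx = L/2 and ∫sin(nπx/L)·cos(nπx/L) dx = 0.
⟨p²⟩ = 3.1326.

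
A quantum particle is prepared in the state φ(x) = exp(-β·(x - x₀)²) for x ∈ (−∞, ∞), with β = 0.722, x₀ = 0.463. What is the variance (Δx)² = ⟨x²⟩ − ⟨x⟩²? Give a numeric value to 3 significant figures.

Compute ⟨x⟩ and ⟨x²⟩ separately, then (Δx)² = ⟨x²⟩ − ⟨x⟩².
Gaussian moments (u = x − x₀): ∫u^(2j)·e^(−2βu²) du = (2j−1)!!/(4β)^j · √(π/(2β)), odd powers integrate to 0; here √(π/(2β)) = 1.4750.
Normalization: ∫|φ|² dx = 1.4750.
⟨x⟩ = 0.46300 and ⟨x²⟩ = 0.56063.
(Δx)² = 0.56063 − (0.46300)² = 0.34626.

0.346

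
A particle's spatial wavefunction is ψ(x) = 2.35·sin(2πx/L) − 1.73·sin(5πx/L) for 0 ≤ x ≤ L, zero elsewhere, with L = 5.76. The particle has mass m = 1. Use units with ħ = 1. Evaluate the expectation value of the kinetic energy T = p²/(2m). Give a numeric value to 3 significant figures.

T = −(ħ²/2m) d²/dx², so ⟨T⟩ = −(ħ²/2m) ∫ ψ*·ψ'' dx / ∫|ψ|² dx; with m = 1.
d²/dx² sin(jπx/L) = −(jπ/L)²·sin(jπx/L); on 0 ≤ x ≤ L, ∫sin²(jπx/L) dx = L/2 and ∫sin(jπx/L)·sin(lπx/L) dx = 0 for j ≠ l, so only diagonal terms survive in ∫|ψ|² and ∫ψ·ψ″; ∫ψ·ψ′ dx = [ψ²/2] between the walls = 0.
State is unnormalized: ∫|ψ|² dx = 24.524, and ∫ψ*·(−ħ²/2m · ψ'') dx = 41.514, so ⟨T⟩ = 41.514 / 24.524.
⟨T⟩ = 1.6928.

1.69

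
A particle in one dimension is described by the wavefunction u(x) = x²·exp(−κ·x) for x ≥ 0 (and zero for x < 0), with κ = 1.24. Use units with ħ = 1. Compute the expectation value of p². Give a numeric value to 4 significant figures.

0.5125

p² u = −ħ² d²u/dx²; ⟨p²⟩ = −ħ² ∫ u*·u'' dx / ∫|u|² dx.
Differentiate x²·exp(−κ·x) with the product rule; every integrand then reduces to terms xʲ·e^(−2κx) on [0, ∞), with ∫₀^∞ xʲ·e^(−2κx) dx = j!/(2κ)^(j+1).
State is unnormalized: ∫|u|² dx = 0.25583, and ∫u*·(−ħ² u'') dx = 0.13112, so ⟨p²⟩ = 0.13112 / 0.25583.
⟨p²⟩ = 0.51253.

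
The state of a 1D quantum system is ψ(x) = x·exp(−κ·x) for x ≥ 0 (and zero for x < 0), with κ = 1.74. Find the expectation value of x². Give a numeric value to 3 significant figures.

⟨x²⟩ = ∫ x²·|ψ|² dx / ∫|ψ|² dx (integrals over the domain).
Every integrand reduces to terms xʲ·e^(−2κx) on [0, ∞); use ∫₀^∞ xʲ·e^(−2κx) dx = j!/(2κ)^(j+1).
State is unnormalized: ∫|ψ|² dx = 0.047456, and ∫ψ*·x²·ψ dx = 0.047024, so ⟨x²⟩ = 0.047024 / 0.047456.
⟨x²⟩ = 0.99088.

0.991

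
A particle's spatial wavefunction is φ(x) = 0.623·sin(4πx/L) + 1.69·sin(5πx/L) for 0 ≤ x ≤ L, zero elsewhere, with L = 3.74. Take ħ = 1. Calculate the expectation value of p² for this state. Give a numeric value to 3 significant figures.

16.9

p² φ = −ħ² d²φ/dx²; ⟨p²⟩ = −ħ² ∫ φ*·φ'' dx / ∫|φ|² dx.
d²/dx² sin(jπx/L) = −(jπ/L)²·sin(jπx/L); on 0 ≤ x ≤ L, ∫sin²(jπx/L) dx = L/2 and ∫sin(jπx/L)·sin(lπx/L) dx = 0 for j ≠ l, so only diagonal terms survive in ∫|φ|² and ∫φ·φ″; ∫φ·φ′ dx = [φ²/2] between the walls = 0.
State is unnormalized: ∫|φ|² dx = 6.0667, and ∫φ*·(−ħ² φ'') dx = 102.41, so ⟨p²⟩ = 102.41 / 6.0667.
⟨p²⟩ = 16.880.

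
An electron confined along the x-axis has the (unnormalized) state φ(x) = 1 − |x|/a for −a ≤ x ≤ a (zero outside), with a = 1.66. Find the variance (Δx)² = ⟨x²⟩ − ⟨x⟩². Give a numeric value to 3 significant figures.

Compute ⟨x⟩ and ⟨x²⟩ separately, then (Δx)² = ⟨x²⟩ − ⟨x⟩².
φ is even, so ∫ over [−a, a] = 2∫₀ᵃ with φ = 1 − x/a there: ∫₀ᵃ (1 − x/a)² dx = a/3, ∫₀ᵃ x²(1 − x/a)² dx = a³/30, ∫₀ᵃ x⁴(1 − x/a)² dx = a⁵/105.
Normalization: ∫|φ|² dx = 1.1067.
⟨x⟩ = 0.0000 and ⟨x²⟩ = 0.27556.
(Δx)² = 0.27556 − (0.0000)² = 0.27556.

0.276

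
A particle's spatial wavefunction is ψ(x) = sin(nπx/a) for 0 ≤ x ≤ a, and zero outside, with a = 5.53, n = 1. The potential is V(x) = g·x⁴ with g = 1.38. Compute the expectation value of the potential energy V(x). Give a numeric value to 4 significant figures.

147.2

⟨V⟩ = ∫ V(x)·|ψ|² dx / ∫|ψ|² dx.
With sin²θ = (1 − cos2θ)/2 on 0 ≤ x ≤ a: ∫sin²(nπx/a) dx = a/2, ∫x·sin²(nπx/a) dx = a²/4, ∫x²·sin²(nπx/a) dx = a³·(1/6 − 1/(4n²π²)); higher powers xᵏ the same way, integrating xᵏ·cos(2nπx/a) by parts.
State is unnormalized: ∫|ψ|² dx = 2.7650, and ∫ψ*·V(x)·ψ dx = 407.08, so ⟨V⟩ = 407.08 / 2.7650.
⟨V⟩ = 147.22.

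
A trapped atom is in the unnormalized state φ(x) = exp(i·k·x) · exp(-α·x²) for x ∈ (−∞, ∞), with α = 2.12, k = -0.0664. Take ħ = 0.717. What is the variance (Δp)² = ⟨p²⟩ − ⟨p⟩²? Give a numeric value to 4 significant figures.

1.090

Compute ⟨p⟩ and ⟨p²⟩ separately; (Δp)² = ⟨p²⟩ − ⟨p⟩².
Gaussian moments: ∫x^(2j)·e^(−2αx²) dx = (2j−1)!!/(4α)^j · √(π/(2α)), odd powers integrate to 0; here √(π/(2α)) = 0.86078. Derivatives: φ′ = (ik − 2αx)·φ, φ″ = ((ik − 2αx)² − 2α)·φ; the odd-in-x pieces drop out.
Normalization: ∫|φ|² dx = 0.86078.
⟨p⟩ = -0.047609 and ⟨p²⟩ = 1.0921.
(Δp)² = 1.0921 − (-0.047609)² = 1.0899.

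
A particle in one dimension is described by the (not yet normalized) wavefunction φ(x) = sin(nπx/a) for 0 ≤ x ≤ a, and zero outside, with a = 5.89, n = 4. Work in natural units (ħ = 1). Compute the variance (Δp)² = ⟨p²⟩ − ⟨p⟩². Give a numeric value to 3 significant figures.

Compute ⟨p⟩ and ⟨p²⟩ separately; (Δp)² = ⟨p²⟩ − ⟨p⟩².
d/dx sin(nπx/a) = (nπ/a)·cos(nπx/a) and d²/dx² sin(nπx/a) = −(nπ/a)²·sin(nπx/a); on 0 ≤ x ≤ a, ∫sin²(nπx/a) dx = a/2 and ∫sin(nπx/a)·cos(nπx/a) dx = 0.
Normalization: ∫|φ|² dx = 2.9450.
⟨p⟩ = 0.0000 and ⟨p²⟩ = 4.5519.
(Δp)² = 4.5519 − (0.0000)² = 4.5519.

4.55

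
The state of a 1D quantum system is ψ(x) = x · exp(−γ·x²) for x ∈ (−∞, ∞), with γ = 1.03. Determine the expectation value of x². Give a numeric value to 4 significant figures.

⟨x²⟩ = ∫ x²·|ψ|² dx / ∫|ψ|² dx (integrals over the domain).
Expand each integrand as polynomial × e^(−2γx²) and use ∫x^(2j)·e^(−2γx²) dx = (2j−1)!!/(4γ)^j · √(π/(2γ)), odd powers → 0; here √(π/(2γ)) = 1.2349.
State is unnormalized: ∫|ψ|² dx = 0.29974, and ∫ψ*·x²·ψ dx = 0.21826, so ⟨x²⟩ = 0.21826 / 0.29974.
⟨x²⟩ = 0.72816.

0.7282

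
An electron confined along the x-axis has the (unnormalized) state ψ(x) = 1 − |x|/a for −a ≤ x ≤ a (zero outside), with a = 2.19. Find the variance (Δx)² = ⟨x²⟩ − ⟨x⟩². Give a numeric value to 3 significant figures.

0.480

Compute ⟨x⟩ and ⟨x²⟩ separately, then (Δx)² = ⟨x²⟩ − ⟨x⟩².
ψ is even, so ∫ over [−a, a] = 2∫₀ᵃ with ψ = 1 − x/a there: ∫₀ᵃ (1 − x/a)² dx = a/3, ∫₀ᵃ x²(1 − x/a)² dx = a³/30, ∫₀ᵃ x⁴(1 − x/a)² dx = a⁵/105.
Normalization: ∫|ψ|² dx = 1.4600.
⟨x⟩ = 0.0000 and ⟨x²⟩ = 0.47961.
(Δx)² = 0.47961 − (0.0000)² = 0.47961.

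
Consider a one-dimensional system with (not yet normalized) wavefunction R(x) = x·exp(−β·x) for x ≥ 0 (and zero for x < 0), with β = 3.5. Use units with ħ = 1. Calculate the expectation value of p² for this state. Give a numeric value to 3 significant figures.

p² R = −ħ² d²R/dx²; ⟨p²⟩ = −ħ² ∫ R*·R'' dx / ∫|R|² dx.
Differentiate x·exp(−β·x) with the product rule; every integrand then reduces to terms xʲ·e^(−2βx) on [0, ∞), with ∫₀^∞ xʲ·e^(−2βx) dx = j!/(2β)^(j+1).
State is unnormalized: ∫|R|² dx = 0.0058309, and ∫R*·(−ħ² R'') dx = 0.071429, so ⟨p²⟩ = 0.071429 / 0.0058309.
⟨p²⟩ = 12.250.

12.3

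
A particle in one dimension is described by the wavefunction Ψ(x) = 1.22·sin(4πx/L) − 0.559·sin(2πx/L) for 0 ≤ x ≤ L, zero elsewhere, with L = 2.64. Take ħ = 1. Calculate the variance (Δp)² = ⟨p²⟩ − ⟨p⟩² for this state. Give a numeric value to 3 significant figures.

19.7

Compute ⟨p⟩ and ⟨p²⟩ separately; (Δp)² = ⟨p²⟩ − ⟨p⟩².
d²/dx² sin(jπx/L) = −(jπ/L)²·sin(jπx/L); on 0 ≤ x ≤ L, ∫sin²(jπx/L) dx = L/2 and ∫sin(jπx/L)·sin(lπx/L) dx = 0 for j ≠ l, so only diagonal terms survive in ∫|Ψ|² and ∫Ψ·Ψ″; ∫Ψ·Ψ′ dx = [Ψ²/2] between the walls = 0.
Normalization: ∫|Ψ|² dx = 2.3772.
⟨p⟩ = 0.0000 and ⟨p²⟩ = 19.709.
(Δp)² = 19.709 − (0.0000)² = 19.709.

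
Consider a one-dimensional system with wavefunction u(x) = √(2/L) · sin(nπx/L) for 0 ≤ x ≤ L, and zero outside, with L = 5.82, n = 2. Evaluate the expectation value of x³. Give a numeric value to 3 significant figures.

45.5

⟨x³⟩ = ∫ x³·|u|² dx (integrals over the domain).
With sin²θ = (1 − cos2θ)/2 on 0 ≤ x ≤ L: ∫sin²(nπx/L) dx = L/2, ∫x·sin²(nπx/L) dx = L²/4, ∫x²·sin²(nπx/L) dx = L³·(1/6 − 1/(4n²π²)); higher powers xᵏ the same way, integrating xᵏ·cos(2nπx/L) by parts.
⟨x³⟩ = 45.539.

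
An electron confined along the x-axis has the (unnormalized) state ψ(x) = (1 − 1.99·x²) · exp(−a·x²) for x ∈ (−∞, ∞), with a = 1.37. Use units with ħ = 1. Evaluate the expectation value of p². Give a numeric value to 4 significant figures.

p² ψ = −ħ² d²ψ/dx²; ⟨p²⟩ = −ħ² ∫ ψ*·ψ'' dx / ∫|ψ|² dx.
Expand each integrand as polynomial × e^(−2ax²) and use ∫x^(2j)·e^(−2ax²) dx = (2j−1)!!/(4a)^j · √(π/(2a)), odd powers → 0; here √(π/(2a)) = 1.0708. Differentiate with the product rule, d/dx e^(−ax²) = −2ax·e^(−ax²).
State is unnormalized: ∫|ψ|² dx = 0.71671, and ∫ψ*·(−ħ² ψ'') dx = 3.8865, so ⟨p²⟩ = 3.8865 / 0.71671.
⟨p²⟩ = 5.4228.

5.423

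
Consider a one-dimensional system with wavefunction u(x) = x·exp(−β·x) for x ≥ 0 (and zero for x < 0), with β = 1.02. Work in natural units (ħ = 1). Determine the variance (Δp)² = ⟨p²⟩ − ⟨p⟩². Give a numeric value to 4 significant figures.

Compute ⟨p⟩ and ⟨p²⟩ separately; (Δp)² = ⟨p²⟩ − ⟨p⟩².
Differentiate x·exp(−β·x) with the product rule; every integrand then reduces to terms xʲ·e^(−2βx) on [0, ∞), with ∫₀^∞ xʲ·e^(−2βx) dx = j!/(2β)^(j+1).
Normalization: ∫|u|² dx = 0.23558.
⟨p⟩ = 0.0000 and ⟨p²⟩ = 1.0404.
(Δp)² = 1.0404 − (0.0000)² = 1.0404.

1.040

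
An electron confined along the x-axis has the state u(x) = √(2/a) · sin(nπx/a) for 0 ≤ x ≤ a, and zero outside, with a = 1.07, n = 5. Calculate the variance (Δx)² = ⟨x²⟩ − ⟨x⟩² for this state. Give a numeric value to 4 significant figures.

0.09309

Compute ⟨x⟩ and ⟨x²⟩ separately, then (Δx)² = ⟨x²⟩ − ⟨x⟩².
With sin²θ = (1 − cos2θ)/2 on 0 ≤ x ≤ a: ∫sin²(nπx/a) dx = a/2, ∫x·sin²(nπx/a) dx = a²/4, ∫x²·sin²(nπx/a) dx = a³·(1/6 − 1/(4n²π²)); higher powers xᵏ the same way, integrating xᵏ·cos(2nπx/a) by parts.
⟨x⟩ = 0.53500 and ⟨x²⟩ = 0.37931.
(Δx)² = 0.37931 − (0.53500)² = 0.093088.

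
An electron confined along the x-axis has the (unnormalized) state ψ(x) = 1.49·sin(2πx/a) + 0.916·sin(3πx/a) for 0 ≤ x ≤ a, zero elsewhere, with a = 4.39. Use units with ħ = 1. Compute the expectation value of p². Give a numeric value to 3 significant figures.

2.75

p² ψ = −ħ² d²ψ/dx²; ⟨p²⟩ = −ħ² ∫ ψ*·ψ'' dx / ∫|ψ|² dx.
d²/dx² sin(jπx/a) = −(jπ/a)²·sin(jπx/a); on 0 ≤ x ≤ a, ∫sin²(jπx/a) dx = a/2 and ∫sin(jπx/a)·sin(lπx/a) dx = 0 for j ≠ l, so only diagonal terms survive in ∫|ψ|² and ∫ψ·ψ″; ∫ψ·ψ′ dx = [ψ²/2] between the walls = 0.
State is unnormalized: ∫|ψ|² dx = 6.7148, and ∫ψ*·(−ħ² ψ'') dx = 18.471, so ⟨p²⟩ = 18.471 / 6.7148.
⟨p²⟩ = 2.7508.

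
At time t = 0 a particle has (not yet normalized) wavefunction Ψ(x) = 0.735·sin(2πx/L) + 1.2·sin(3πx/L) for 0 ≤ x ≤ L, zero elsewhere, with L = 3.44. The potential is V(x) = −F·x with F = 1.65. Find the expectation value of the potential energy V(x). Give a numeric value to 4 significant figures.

-1.854

⟨V⟩ = ∫ V(x)·|Ψ|² dx / ∫|Ψ|² dx.
On 0 ≤ x ≤ L (j ≠ l): ∫sin²(jπx/L) dx = L/2, ∫sin(jπx/L)·sin(lπx/L) dx = 0; diagonal moments ∫x·sin²(jπx/L) dx = L²/4, ∫x²·sin²(jπx/L) dx = L³·(1/6 − 1/(4j²π²)); cross terms ∫x·sin(jπx/L)·sin(lπx/L) dx = 0 for j + l even and −4jlL²/(π²(j² − l²)²) for j + l odd, ∫x²·sin(jπx/L)·sin(lπx/L) dx = (−1)^(j+l)·4jlL³/(π²(j² − l²)²); higher powers the same way via product-to-sum and parts.
State is unnormalized: ∫|Ψ|² dx = 3.4060, and ∫Ψ*·V(x)·Ψ dx = -6.3160, so ⟨V⟩ = -6.3160 / 3.4060.
⟨V⟩ = -1.8544.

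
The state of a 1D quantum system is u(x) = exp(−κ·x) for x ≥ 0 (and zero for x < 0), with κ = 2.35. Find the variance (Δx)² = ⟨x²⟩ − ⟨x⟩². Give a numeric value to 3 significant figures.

Compute ⟨x⟩ and ⟨x²⟩ separately, then (Δx)² = ⟨x²⟩ − ⟨x⟩².
Every integrand reduces to terms xʲ·e^(−2κx) on [0, ∞); use ∫₀^∞ xʲ·e^(−2κx) dx = j!/(2κ)^(j+1).
Normalization: ∫|u|² dx = 0.21277.
⟨x⟩ = 0.21277 and ⟨x²⟩ = 0.090539.
(Δx)² = 0.090539 − (0.21277)² = 0.045269.

0.0453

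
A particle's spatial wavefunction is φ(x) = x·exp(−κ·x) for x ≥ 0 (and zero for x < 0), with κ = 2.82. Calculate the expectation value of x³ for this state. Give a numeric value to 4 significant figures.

0.3344

⟨x³⟩ = ∫ x³·|φ|² dx / ∫|φ|² dx (integrals over the domain).
Every integrand reduces to terms xʲ·e^(−2κx) on [0, ∞); use ∫₀^∞ xʲ·e^(−2κx) dx = j!/(2κ)^(j+1).
State is unnormalized: ∫|φ|² dx = 0.011148, and ∫φ*·x³·φ dx = 0.0037283, so ⟨x³⟩ = 0.0037283 / 0.011148.
⟨x³⟩ = 0.33444.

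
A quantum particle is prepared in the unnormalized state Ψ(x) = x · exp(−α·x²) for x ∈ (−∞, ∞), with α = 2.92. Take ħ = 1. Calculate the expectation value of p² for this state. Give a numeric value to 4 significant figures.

8.760

p² Ψ = −ħ² d²Ψ/dx²; ⟨p²⟩ = −ħ² ∫ Ψ*·Ψ'' dx / ∫|Ψ|² dx.
Expand each integrand as polynomial × e^(−2αx²) and use ∫x^(2j)·e^(−2αx²) dx = (2j−1)!!/(4α)^j · √(π/(2α)), odd powers → 0; here √(π/(2α)) = 0.73345. Differentiate with the product rule, d/dx e^(−αx²) = −2αx·e^(−αx²).
State is unnormalized: ∫|Ψ|² dx = 0.062795, and ∫Ψ*·(−ħ² Ψ'') dx = 0.55008, so ⟨p²⟩ = 0.55008 / 0.062795.
⟨p²⟩ = 8.7600.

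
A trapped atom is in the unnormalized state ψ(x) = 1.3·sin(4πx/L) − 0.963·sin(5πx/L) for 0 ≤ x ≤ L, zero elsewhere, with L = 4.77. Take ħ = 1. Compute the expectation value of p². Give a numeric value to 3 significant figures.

8.32

p² ψ = −ħ² d²ψ/dx²; ⟨p²⟩ = −ħ² ∫ ψ*·ψ'' dx / ∫|ψ|² dx.
d²/dx² sin(jπx/L) = −(jπ/L)²·sin(jπx/L); on 0 ≤ x ≤ L, ∫sin²(jπx/L) dx = L/2 and ∫sin(jπx/L)·sin(lπx/L) dx = 0 for j ≠ l, so only diagonal terms survive in ∫|ψ|² and ∫ψ·ψ″; ∫ψ·ψ′ dx = [ψ²/2] between the walls = 0.
State is unnormalized: ∫|ψ|² dx = 6.2424, and ∫ψ*·(−ħ² ψ'') dx = 51.959, so ⟨p²⟩ = 51.959 / 6.2424.
⟨p²⟩ = 8.3236.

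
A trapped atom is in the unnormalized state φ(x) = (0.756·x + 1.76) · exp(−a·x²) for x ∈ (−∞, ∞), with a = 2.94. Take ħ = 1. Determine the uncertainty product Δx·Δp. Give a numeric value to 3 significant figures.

0.500

Δx = √(⟨x²⟩−⟨x⟩²), Δp = √(⟨p²⟩−⟨p⟩²).
Expand each integrand as polynomial × e^(−2ax²) and use ∫x^(2j)·e^(−2ax²) dx = (2j−1)!!/(4a)^j · √(π/(2a)), odd powers → 0; here √(π/(2a)) = 0.73095. Differentiate with the product rule, d/dx e^(−ax²) = −2ax·e^(−ax²).
Normalization: ∫|φ|² dx = 2.2997.
⟨x⟩ = 0.071923, ⟨x²⟩ = 0.087661 ⇒ Δx = 0.28721.
⟨p⟩ = 0.0000, ⟨p²⟩ = 3.0308 ⇒ Δp = 1.7409.
Δx·Δp = 0.50001.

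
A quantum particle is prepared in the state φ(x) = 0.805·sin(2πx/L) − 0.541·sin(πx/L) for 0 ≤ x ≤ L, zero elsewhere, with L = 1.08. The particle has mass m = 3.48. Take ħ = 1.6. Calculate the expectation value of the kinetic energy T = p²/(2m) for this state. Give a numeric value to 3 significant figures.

9.54

T = −(ħ²/2m) d²/dx², so ⟨T⟩ = −(ħ²/2m) ∫ φ*·φ'' dx / ∫|φ|² dx; with m = 3.48.
d²/dx² sin(jπx/L) = −(jπ/L)²·sin(jπx/L); on 0 ≤ x ≤ L, ∫sin²(jπx/L) dx = L/2 and ∫sin(jπx/L)·sin(lπx/L) dx = 0 for j ≠ l, so only diagonal terms survive in ∫|φ|² and ∫φ·φ″; ∫φ·φ′ dx = [φ²/2] between the walls = 0.
State is unnormalized: ∫|φ|² dx = 0.50798, and ∫φ*·(−ħ²/2m · φ'') dx = 4.8483, so ⟨T⟩ = 4.8483 / 0.50798.
⟨T⟩ = 9.5443.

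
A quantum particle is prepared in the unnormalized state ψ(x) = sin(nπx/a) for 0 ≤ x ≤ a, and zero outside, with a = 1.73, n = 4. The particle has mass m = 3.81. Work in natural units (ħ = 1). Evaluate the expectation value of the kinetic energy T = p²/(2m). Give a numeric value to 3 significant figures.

T = −(ħ²/2m) d²/dx², so ⟨T⟩ = −(ħ²/2m) ∫ ψ*·ψ'' dx / ∫|ψ|² dx; with m = 3.81.
d/dx sin(nπx/a) = (nπ/a)·cos(nπx/a) and d²/dx² sin(nπx/a) = −(nπ/a)²·sin(nπx/a); on 0 ≤ x ≤ a, ∫sin²(nπx/a) dx = a/2 and ∫sin(nπx/a)·cos(nπx/a) dx = 0.
State is unnormalized: ∫|ψ|² dx = 0.86500, and ∫ψ*·(−ħ²/2m · ψ'') dx = 5.9895, so ⟨T⟩ = 5.9895 / 0.86500.
⟨T⟩ = 6.9242.

6.92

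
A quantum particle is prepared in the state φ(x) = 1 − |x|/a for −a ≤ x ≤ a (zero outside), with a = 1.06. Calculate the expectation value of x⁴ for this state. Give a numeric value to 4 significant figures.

0.03607

⟨x⁴⟩ = ∫ x⁴·|φ|² dx / ∫|φ|² dx (integrals over the domain).
φ is even, so ∫ over [−a, a] = 2∫₀ᵃ with φ = 1 − x/a there: ∫₀ᵃ (1 − x/a)² dx = a/3, ∫₀ᵃ x²(1 − x/a)² dx = a³/30, ∫₀ᵃ x⁴(1 − x/a)² dx = a⁵/105.
State is unnormalized: ∫|φ|² dx = 0.70667, and ∫φ*·x⁴·φ dx = 0.025490, so ⟨x⁴⟩ = 0.025490 / 0.70667.
⟨x⁴⟩ = 0.036071.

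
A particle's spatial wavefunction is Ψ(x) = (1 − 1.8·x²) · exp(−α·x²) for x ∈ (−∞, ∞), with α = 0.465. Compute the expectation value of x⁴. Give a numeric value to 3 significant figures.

11.2

⟨x⁴⟩ = ∫ x⁴·|Ψ|² dx / ∫|Ψ|² dx (integrals over the domain).
Expand each integrand as polynomial × e^(−2αx²) and use ∫x^(2j)·e^(−2αx²) dx = (2j−1)!!/(4α)^j · √(π/(2α)), odd powers → 0; here √(π/(2α)) = 1.8379.
State is unnormalized: ∫|Ψ|² dx = 3.4445, and ∫Ψ*·x⁴·Ψ dx = 38.412, so ⟨x⁴⟩ = 38.412 / 3.4445.
⟨x⁴⟩ = 11.152.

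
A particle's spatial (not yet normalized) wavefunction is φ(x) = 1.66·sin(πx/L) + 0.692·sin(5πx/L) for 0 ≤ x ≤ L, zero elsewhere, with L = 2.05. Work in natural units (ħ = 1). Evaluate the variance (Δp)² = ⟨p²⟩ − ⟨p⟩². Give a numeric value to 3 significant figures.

Compute ⟨p⟩ and ⟨p²⟩ separately; (Δp)² = ⟨p²⟩ − ⟨p⟩².
d²/dx² sin(jπx/L) = −(jπ/L)²·sin(jπx/L); on 0 ≤ x ≤ L, ∫sin²(jπx/L) dx = L/2 and ∫sin(jπx/L)·sin(lπx/L) dx = 0 for j ≠ l, so only diagonal terms survive in ∫|φ|² and ∫φ·φ″; ∫φ·φ′ dx = [φ²/2] between the walls = 0.
Normalization: ∫|φ|² dx = 3.3153.
⟨p⟩ = 0.0000 and ⟨p²⟩ = 10.693.
(Δp)² = 10.693 − (0.0000)² = 10.693.

10.7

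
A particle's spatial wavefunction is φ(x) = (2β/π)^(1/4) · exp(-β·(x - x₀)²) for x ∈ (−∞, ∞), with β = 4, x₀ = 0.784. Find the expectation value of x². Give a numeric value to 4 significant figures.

⟨x²⟩ = ∫ x²·|φ|² dx (integrals over the domain).
Gaussian moments (u = x − x₀): ∫u^(2j)·e^(−2βu²) du = (2j−1)!!/(4β)^j · √(π/(2β)), odd powers integrate to 0; here √(π/(2β)) = 0.62666.
⟨x²⟩ = 0.67716.

0.6772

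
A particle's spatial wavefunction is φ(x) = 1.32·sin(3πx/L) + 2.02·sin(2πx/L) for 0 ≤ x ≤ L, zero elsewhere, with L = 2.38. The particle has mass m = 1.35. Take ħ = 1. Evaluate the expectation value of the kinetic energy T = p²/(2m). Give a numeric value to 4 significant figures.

T = −(ħ²/2m) d²/dx², so ⟨T⟩ = −(ħ²/2m) ∫ φ*·φ'' dx / ∫|φ|² dx; with m = 1.35.
d²/dx² sin(jπx/L) = −(jπ/L)²·sin(jπx/L); on 0 ≤ x ≤ L, ∫sin²(jπx/L) dx = L/2 and ∫sin(jπx/L)·sin(lπx/L) dx = 0 for j ≠ l, so only diagonal terms survive in ∫|φ|² and ∫φ·φ″; ∫φ·φ′ dx = [φ²/2] between the walls = 0.
State is unnormalized: ∫|φ|² dx = 6.9291, and ∫φ*·(−ħ²/2m · φ'') dx = 24.577, so ⟨T⟩ = 24.577 / 6.9291.
⟨T⟩ = 3.5469.

3.547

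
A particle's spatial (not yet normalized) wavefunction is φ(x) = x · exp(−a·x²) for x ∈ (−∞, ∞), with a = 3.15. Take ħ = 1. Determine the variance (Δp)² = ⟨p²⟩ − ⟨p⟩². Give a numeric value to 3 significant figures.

9.45

Compute ⟨p⟩ and ⟨p²⟩ separately; (Δp)² = ⟨p²⟩ − ⟨p⟩².
Expand each integrand as polynomial × e^(−2ax²) and use ∫x^(2j)·e^(−2ax²) dx = (2j−1)!!/(4a)^j · √(π/(2a)), odd powers → 0; here √(π/(2a)) = 0.70616. Differentiate with the product rule, d/dx e^(−ax²) = −2ax·e^(−ax²).
Normalization: ∫|φ|² dx = 0.056045.
⟨p⟩ = 0.0000 and ⟨p²⟩ = 9.4500.
(Δp)² = 9.4500 − (0.0000)² = 9.4500.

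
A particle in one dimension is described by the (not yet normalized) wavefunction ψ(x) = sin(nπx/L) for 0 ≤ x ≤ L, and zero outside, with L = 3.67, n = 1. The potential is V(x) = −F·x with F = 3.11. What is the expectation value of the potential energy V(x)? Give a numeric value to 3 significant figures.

⟨V⟩ = ∫ V(x)·|ψ|² dx / ∫|ψ|² dx.
With sin²θ = (1 − cos2θ)/2 on 0 ≤ x ≤ L: ∫sin²(nπx/L) dx = L/2, ∫x·sin²(nπx/L) dx = L²/4, ∫x²·sin²(nπx/L) dx = L³·(1/6 − 1/(4n²π²)); higher powers xᵏ the same way, integrating xᵏ·cos(2nπx/L) by parts.
State is unnormalized: ∫|ψ|² dx = 1.8350, and ∫ψ*·V(x)·ψ dx = -10.472, so ⟨V⟩ = -10.472 / 1.8350.
⟨V⟩ = -5.7069.

-5.71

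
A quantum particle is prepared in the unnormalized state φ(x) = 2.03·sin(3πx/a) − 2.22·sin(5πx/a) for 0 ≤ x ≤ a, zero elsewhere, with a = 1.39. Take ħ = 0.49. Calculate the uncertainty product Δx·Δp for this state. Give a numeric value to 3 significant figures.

1.17

Δx = √(⟨x²⟩−⟨x⟩²), Δp = √(⟨p²⟩−⟨p⟩²).
On 0 ≤ x ≤ a (j ≠ l): ∫sin²(jπx/a) dx = a/2, ∫sin(jπx/a)·sin(lπx/a) dx = 0; diagonal moments ∫x·sin²(jπx/a) dx = a²/4, ∫x²·sin²(jπx/a) dx = a³·(1/6 − 1/(4j²π²)); cross terms ∫x·sin(jπx/a)·sin(lπx/a) dx = 0 for j + l even and −4jla²/(π²(j² − l²)²) for j + l odd, ∫x²·sin(jπx/a)·sin(lπx/a) dx = (−1)^(j+l)·4jla³/(π²(j² − l²)²); higher powers the same way via product-to-sum and parts. d²/dx² sin(jπx/a) = −(jπ/a)²·sin(jπx/a); on 0 ≤ x ≤ a, ∫sin²(jπx/a) dx = a/2 and ∫sin(jπx/a)·sin(lπx/a) dx = 0 for j ≠ l, so only diagonal terms survive in ∫|φ|² and ∫φ·φ″; ∫φ·φ′ dx = [φ²/2] between the walls = 0.
Normalization: ∫|φ|² dx = 6.2893.
⟨x⟩ = 0.69500, ⟨x²⟩ = 0.54555 ⇒ Δx = 0.25005.
⟨p⟩ = 0.0000, ⟨p²⟩ = 21.726 ⇒ Δp = 4.6611.
Δx·Δp = 1.1655.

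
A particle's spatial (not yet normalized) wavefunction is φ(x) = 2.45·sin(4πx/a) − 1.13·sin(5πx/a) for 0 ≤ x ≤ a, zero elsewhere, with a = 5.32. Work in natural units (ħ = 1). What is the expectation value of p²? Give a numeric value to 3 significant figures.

p² φ = −ħ² d²φ/dx²; ⟨p²⟩ = −ħ² ∫ φ*·φ'' dx / ∫|φ|² dx.
d²/dx² sin(jπx/a) = −(jπ/a)²·sin(jπx/a); on 0 ≤ x ≤ a, ∫sin²(jπx/a) dx = a/2 and ∫sin(jπx/a)·sin(lπx/a) dx = 0 for j ≠ l, so only diagonal terms survive in ∫|φ|² and ∫φ·φ″; ∫φ·φ′ dx = [φ²/2] between the walls = 0.
State is unnormalized: ∫|φ|² dx = 19.363, and ∫φ*·(−ħ² φ'') dx = 118.70, so ⟨p²⟩ = 118.70 / 19.363.
⟨p²⟩ = 6.1300.

6.13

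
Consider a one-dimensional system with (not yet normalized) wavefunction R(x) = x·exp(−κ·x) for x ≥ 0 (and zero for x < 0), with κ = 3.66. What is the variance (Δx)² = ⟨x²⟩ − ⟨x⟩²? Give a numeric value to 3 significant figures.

0.0560

Compute ⟨x⟩ and ⟨x²⟩ separately, then (Δx)² = ⟨x²⟩ − ⟨x⟩².
Every integrand reduces to terms xʲ·e^(−2κx) on [0, ∞); use ∫₀^∞ xʲ·e^(−2κx) dx = j!/(2κ)^(j+1).
Normalization: ∫|R|² dx = 0.0050991.
⟨x⟩ = 0.40984 and ⟨x²⟩ = 0.22395.
(Δx)² = 0.22395 − (0.40984)² = 0.055989.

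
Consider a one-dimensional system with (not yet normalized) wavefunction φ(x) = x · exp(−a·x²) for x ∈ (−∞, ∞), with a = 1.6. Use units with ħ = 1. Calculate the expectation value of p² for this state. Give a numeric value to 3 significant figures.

4.80

p² φ = −ħ² d²φ/dx²; ⟨p²⟩ = −ħ² ∫ φ*·φ'' dx / ∫|φ|² dx.
Expand each integrand as polynomial × e^(−2ax²) and use ∫x^(2j)·e^(−2ax²) dx = (2j−1)!!/(4a)^j · √(π/(2a)), odd powers → 0; here √(π/(2a)) = 0.99083. Differentiate with the product rule, d/dx e^(−ax²) = −2ax·e^(−ax²).
State is unnormalized: ∫|φ|² dx = 0.15482, and ∫φ*·(−ħ² φ'') dx = 0.74312, so ⟨p²⟩ = 0.74312 / 0.15482.
⟨p²⟩ = 4.8000.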